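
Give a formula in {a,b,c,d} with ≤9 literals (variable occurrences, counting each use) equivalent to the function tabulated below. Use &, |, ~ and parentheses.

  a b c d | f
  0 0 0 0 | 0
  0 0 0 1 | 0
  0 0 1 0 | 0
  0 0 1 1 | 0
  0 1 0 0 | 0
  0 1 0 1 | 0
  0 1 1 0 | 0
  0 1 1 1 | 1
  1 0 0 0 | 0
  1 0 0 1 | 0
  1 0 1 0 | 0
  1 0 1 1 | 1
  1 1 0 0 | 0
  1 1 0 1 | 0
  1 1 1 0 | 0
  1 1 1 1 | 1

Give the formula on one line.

  (b | d) = 0101111101011111
  ((b | d) & c) = 0001001100010011
  (a | b) = 0000111111111111
  (a | c) = 0011001111111111
  ~b = 1111000011110000
  ((a | c) | ~b) = 1111001111111111
  (((a | c) | ~b) & d) = 0101000101010101
  ((a | b) & (((a | c) | ~b) & d)) = 0000000101010101
  (((b | d) & c) & ((a | b) & (((a | c) | ~b) & d))) = 0000000100010001

(((b | d) & c) & ((a | b) & (((a | c) | ~b) & d)))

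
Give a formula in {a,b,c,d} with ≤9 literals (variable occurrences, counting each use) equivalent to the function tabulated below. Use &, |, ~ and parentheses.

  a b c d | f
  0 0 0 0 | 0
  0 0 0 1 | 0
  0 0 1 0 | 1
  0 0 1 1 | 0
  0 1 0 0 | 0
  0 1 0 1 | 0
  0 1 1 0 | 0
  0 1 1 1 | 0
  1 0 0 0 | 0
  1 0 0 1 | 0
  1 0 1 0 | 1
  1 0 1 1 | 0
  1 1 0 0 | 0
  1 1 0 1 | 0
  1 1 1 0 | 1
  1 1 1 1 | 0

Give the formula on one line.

  ~c = 1100110011001100
  ~d = 1010101010101010
  (~c | ~d) = 1110111011101110
  (c & a) = 0000000000110011
  (c & ~d) = 0010001000100010
  ~b = 1111000011110000
  ((c & ~d) & ~b) = 0010000000100000
  ((c & a) | ((c & ~d) & ~b)) = 0010000000110011
  ((~c | ~d) & ((c & a) | ((c & ~d) & ~b))) = 0010000000100010

((~c | ~d) & ((c & a) | ((c & ~d) & ~b)))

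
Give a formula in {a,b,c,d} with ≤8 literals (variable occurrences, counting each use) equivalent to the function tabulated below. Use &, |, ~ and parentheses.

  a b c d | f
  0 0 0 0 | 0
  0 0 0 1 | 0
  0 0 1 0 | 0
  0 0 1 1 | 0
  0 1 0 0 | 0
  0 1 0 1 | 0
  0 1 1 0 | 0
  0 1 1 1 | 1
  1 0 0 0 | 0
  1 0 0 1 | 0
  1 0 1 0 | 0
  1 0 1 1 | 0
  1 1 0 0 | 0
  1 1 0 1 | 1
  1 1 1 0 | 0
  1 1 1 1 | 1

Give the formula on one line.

  (d & b) = 0000010100000101
  ~b = 1111000011110000
  (d | c) = 0111011101110111
  (~b | (d | c)) = 1111011111110111
  (a & (~b | (d | c))) = 0000000011110111
  (~b | (a & (~b | (d | c)))) = 1111000011110111
  (c | (~b | (a & (~b | (d | c))))) = 1111001111110111
  ((d & b) & (c | (~b | (a & (~b | (d | c)))))) = 0000000100000101

((d & b) & (c | (~b | (a & (~b | (d | c))))))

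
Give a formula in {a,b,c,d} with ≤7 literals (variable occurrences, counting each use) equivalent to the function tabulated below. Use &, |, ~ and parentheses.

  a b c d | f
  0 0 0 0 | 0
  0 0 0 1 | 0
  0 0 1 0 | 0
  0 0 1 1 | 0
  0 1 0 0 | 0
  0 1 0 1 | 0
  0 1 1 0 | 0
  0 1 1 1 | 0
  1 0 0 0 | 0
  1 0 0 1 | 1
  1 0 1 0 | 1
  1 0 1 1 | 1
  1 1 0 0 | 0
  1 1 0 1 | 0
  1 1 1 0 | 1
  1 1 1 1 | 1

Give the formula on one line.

  ~b = 1111000011110000
  (~b & d) = 0101000001010000
  ((~b & d) | c) = 0111001101110011
  (((~b & d) | c) & a) = 0000000001110011

(((~b & d) | c) & a)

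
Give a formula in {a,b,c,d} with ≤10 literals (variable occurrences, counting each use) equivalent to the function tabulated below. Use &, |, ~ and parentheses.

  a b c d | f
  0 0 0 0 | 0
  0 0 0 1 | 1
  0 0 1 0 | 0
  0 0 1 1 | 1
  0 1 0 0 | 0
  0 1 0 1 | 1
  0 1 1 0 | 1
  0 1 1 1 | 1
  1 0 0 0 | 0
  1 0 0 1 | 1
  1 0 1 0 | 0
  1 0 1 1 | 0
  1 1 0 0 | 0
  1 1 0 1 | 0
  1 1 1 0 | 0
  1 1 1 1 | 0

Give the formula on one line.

(((c & b) | (d & (~c | ~a))) & (~b | ~a))

  (c & b) = 0000001100000011
  ~c = 1100110011001100
  ~a = 1111111100000000
  (~c | ~a) = 1111111111001100
  (d & (~c | ~a)) = 0101010101000100
  ((c & b) | (d & (~c | ~a))) = 0101011101000111
  ~b = 1111000011110000
  (~b | ~a) = 1111111111110000
  (((c & b) | (d & (~c | ~a))) & (~b | ~a)) = 0101011101000000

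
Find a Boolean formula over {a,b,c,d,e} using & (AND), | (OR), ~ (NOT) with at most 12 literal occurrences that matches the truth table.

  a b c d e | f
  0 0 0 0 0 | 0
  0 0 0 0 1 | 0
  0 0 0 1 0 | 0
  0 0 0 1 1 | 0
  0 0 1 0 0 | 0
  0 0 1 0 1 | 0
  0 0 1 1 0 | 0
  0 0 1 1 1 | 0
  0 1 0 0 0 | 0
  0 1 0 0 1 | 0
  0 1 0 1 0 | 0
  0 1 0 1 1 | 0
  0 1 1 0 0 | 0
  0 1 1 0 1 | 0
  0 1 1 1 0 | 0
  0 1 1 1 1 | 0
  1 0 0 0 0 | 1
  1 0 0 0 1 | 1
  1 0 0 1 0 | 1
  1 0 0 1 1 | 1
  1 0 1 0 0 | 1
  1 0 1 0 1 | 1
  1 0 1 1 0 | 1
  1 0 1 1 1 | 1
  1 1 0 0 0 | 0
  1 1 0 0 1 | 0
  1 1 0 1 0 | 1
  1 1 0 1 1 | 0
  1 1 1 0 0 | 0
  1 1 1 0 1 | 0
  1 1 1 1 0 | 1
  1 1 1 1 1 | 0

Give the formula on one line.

  ~e = 10101010101010101010101010101010
  (d & ~e) = 00100010001000100010001000100010
  (b & a) = 00000000000000000000000011111111
  ((b & a) & e) = 00000000000000000000000001010101
  ~d = 11001100110011001100110011001100
  (((b & a) & e) | ~d) = 11001100110011001100110011011101
  ((((b & a) & e) | ~d) | a) = 11001100110011001111111111111111
  ((d & ~e) & ((((b & a) & e) | ~d) | a)) = 00000000000000000010001000100010
  ~b = 11111111000000001111111100000000
  (~b & a) = 00000000000000001111111100000000
  (((d & ~e) & ((((b & a) & e) | ~d) | a)) | (~b & a)) = 00000000000000001111111100100010

(((d & ~e) & ((((b & a) & e) | ~d) | a)) | (~b & a))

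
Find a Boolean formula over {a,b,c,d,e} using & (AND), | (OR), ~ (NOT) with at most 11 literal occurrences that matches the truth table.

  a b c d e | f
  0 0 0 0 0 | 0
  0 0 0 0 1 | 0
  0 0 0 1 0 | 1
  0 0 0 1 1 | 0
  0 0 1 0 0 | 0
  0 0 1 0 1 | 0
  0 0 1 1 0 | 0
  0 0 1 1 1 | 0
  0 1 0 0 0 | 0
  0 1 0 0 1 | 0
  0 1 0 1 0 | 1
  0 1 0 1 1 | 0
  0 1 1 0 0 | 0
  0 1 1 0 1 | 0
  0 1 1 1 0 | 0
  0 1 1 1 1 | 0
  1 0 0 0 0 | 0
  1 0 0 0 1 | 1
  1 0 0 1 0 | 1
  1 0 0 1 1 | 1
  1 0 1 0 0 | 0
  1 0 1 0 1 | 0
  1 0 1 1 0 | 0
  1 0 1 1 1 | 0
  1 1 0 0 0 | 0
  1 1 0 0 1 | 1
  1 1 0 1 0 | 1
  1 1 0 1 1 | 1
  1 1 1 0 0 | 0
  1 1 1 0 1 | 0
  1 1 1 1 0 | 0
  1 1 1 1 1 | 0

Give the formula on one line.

((e | d) & (~c & ((c | ~e) | (~e | (e & a)))))

  (e | d) = 01110111011101110111011101110111
  ~c = 11110000111100001111000011110000
  ~e = 10101010101010101010101010101010
  (c | ~e) = 10101111101011111010111110101111
  (e & a) = 00000000000000000101010101010101
  (~e | (e & a)) = 10101010101010101111111111111111
  ((c | ~e) | (~e | (e & a))) = 10101111101011111111111111111111
  (~c & ((c | ~e) | (~e | (e & a)))) = 10100000101000001111000011110000
  ((e | d) & (~c & ((c | ~e) | (~e | (e & a))))) = 00100000001000000111000001110000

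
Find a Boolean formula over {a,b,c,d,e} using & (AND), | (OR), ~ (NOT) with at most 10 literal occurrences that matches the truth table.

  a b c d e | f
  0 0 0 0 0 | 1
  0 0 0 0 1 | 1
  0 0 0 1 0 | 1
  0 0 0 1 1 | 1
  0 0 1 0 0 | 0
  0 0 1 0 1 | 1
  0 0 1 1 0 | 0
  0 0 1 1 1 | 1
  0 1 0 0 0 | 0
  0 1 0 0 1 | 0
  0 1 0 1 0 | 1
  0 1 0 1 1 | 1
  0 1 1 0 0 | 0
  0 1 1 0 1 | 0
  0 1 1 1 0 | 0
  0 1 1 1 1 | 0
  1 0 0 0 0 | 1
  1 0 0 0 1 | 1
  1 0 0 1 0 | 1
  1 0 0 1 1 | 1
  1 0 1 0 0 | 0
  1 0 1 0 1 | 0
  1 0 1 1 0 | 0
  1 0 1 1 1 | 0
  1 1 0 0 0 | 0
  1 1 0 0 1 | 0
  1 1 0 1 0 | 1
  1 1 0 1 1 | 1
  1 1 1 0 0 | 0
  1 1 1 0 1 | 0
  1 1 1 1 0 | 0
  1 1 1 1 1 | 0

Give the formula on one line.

  ~b = 11111111000000001111111100000000
  ~c = 11110000111100001111000011110000
  (~c & d) = 00110000001100000011000000110000
  (~b | (~c & d)) = 11111111001100001111111100110000
  (a & c) = 00000000000000000000111100001111
  ((a & c) | ~c) = 11110000111100001111111111111111
  (e | ((a & c) | ~c)) = 11110101111101011111111111111111
  ((~b | (~c & d)) & (e | ((a & c) | ~c))) = 11110101001100001111111100110000
  ~a = 11111111111111110000000000000000
  (~a | ~c) = 11111111111111111111000011110000
  (((~b | (~c & d)) & (e | ((a & c) | ~c))) & (~a | ~c)) = 11110101001100001111000000110000

(((~b | (~c & d)) & (e | ((a & c) | ~c))) & (~a | ~c))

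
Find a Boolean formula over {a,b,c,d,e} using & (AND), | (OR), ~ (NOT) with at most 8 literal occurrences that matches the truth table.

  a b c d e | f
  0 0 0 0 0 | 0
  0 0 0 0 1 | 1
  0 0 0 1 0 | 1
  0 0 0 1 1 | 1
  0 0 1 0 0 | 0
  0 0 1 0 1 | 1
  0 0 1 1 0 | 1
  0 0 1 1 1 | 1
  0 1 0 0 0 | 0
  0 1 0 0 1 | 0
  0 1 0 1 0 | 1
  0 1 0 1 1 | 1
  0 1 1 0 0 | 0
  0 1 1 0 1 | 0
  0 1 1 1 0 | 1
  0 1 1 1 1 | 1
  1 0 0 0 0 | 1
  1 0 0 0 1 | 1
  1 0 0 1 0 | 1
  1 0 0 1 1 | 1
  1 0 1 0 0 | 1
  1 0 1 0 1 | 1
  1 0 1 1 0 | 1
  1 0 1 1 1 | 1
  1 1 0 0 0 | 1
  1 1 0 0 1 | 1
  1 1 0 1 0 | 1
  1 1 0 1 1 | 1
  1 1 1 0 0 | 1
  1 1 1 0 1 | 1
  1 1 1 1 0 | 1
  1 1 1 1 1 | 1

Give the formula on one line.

  (e | a) = 01010101010101011111111111111111
  (d | (e | a)) = 01110111011101111111111111111111
  ~b = 11111111000000001111111100000000
  (~b | d) = 11111111001100111111111100110011
  ((~b | d) | a) = 11111111001100111111111111111111
  ((d | (e | a)) & ((~b | d) | a)) = 01110111001100111111111111111111

((d | (e | a)) & ((~b | d) | a))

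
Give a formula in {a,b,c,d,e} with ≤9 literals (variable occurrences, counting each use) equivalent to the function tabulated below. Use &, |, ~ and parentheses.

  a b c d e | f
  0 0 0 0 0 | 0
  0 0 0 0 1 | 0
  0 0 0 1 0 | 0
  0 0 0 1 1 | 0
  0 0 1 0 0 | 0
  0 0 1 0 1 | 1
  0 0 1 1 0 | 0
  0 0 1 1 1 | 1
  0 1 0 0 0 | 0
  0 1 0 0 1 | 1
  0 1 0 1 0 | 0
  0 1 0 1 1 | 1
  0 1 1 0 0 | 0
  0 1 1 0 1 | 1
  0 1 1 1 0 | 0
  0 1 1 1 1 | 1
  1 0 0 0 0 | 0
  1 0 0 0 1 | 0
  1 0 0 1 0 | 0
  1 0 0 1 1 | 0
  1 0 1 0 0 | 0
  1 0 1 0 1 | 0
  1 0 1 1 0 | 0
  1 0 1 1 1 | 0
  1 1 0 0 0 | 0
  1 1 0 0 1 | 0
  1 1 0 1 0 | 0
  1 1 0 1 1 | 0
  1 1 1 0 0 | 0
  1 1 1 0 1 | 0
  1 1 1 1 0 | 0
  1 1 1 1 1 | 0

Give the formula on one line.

(~a & ((a | (e | (~b & (~d & a)))) & (c | b)))

  ~a = 11111111111111110000000000000000
  ~b = 11111111000000001111111100000000
  ~d = 11001100110011001100110011001100
  (~d & a) = 00000000000000001100110011001100
  (~b & (~d & a)) = 00000000000000001100110000000000
  (e | (~b & (~d & a))) = 01010101010101011101110101010101
  (a | (e | (~b & (~d & a)))) = 01010101010101011111111111111111
  (c | b) = 00001111111111110000111111111111
  ((a | (e | (~b & (~d & a)))) & (c | b)) = 00000101010101010000111111111111
  (~a & ((a | (e | (~b & (~d & a)))) & (c | b))) = 00000101010101010000000000000000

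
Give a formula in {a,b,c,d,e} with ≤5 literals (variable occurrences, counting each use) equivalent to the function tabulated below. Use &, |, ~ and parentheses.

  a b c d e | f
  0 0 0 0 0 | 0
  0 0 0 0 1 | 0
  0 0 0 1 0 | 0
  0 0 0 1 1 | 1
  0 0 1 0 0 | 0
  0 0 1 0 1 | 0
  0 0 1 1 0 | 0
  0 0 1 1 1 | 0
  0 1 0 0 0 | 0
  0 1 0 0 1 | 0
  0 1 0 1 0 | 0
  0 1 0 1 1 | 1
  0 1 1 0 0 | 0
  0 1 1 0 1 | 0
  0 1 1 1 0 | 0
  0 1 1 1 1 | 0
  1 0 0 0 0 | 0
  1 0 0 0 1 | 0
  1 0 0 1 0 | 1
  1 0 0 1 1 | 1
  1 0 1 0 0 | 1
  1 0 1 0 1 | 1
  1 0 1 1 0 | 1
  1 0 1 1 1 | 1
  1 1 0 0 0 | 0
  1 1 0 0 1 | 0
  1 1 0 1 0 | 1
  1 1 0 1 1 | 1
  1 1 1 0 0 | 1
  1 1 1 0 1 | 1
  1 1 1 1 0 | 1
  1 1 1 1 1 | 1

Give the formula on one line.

((a | (~c & e)) & (d | c))

  ~c = 11110000111100001111000011110000
  (~c & e) = 01010000010100000101000001010000
  (a | (~c & e)) = 01010000010100001111111111111111
  (d | c) = 00111111001111110011111100111111
  ((a | (~c & e)) & (d | c)) = 00010000000100000011111100111111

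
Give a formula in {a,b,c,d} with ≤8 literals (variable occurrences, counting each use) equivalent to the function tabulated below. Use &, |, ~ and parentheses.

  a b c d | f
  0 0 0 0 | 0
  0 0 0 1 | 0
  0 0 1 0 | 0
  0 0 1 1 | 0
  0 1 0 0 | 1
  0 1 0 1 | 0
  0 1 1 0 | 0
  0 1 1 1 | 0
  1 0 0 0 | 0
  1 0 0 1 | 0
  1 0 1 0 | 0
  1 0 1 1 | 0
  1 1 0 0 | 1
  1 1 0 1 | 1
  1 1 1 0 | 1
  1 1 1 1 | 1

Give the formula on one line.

((b & a) | (~a & ((~d & ~c) & b)))

  (b & a) = 0000000000001111
  ~a = 1111111100000000
  ~d = 1010101010101010
  ~c = 1100110011001100
  (~d & ~c) = 1000100010001000
  ((~d & ~c) & b) = 0000100000001000
  (~a & ((~d & ~c) & b)) = 0000100000000000
  ((b & a) | (~a & ((~d & ~c) & b))) = 0000100000001111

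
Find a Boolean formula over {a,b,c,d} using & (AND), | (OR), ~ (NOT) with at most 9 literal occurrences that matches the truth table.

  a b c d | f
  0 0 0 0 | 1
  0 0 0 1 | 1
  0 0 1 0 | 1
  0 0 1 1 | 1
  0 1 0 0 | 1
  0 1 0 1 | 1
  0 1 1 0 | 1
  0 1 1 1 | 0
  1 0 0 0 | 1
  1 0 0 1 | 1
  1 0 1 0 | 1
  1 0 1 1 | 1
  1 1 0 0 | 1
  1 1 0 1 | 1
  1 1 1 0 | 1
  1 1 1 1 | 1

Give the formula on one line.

(((~c | (b & a)) | ((c & b) & ((~d | a) & c))) | ~b)

  ~c = 1100110011001100
  (b & a) = 0000000000001111
  (~c | (b & a)) = 1100110011001111
  (c & b) = 0000001100000011
  ~d = 1010101010101010
  (~d | a) = 1010101011111111
  ((~d | a) & c) = 0010001000110011
  ((c & b) & ((~d | a) & c)) = 0000001000000011
  ((~c | (b & a)) | ((c & b) & ((~d | a) & c))) = 1100111011001111
  ~b = 1111000011110000
  (((~c | (b & a)) | ((c & b) & ((~d | a) & c))) | ~b) = 1111111011111111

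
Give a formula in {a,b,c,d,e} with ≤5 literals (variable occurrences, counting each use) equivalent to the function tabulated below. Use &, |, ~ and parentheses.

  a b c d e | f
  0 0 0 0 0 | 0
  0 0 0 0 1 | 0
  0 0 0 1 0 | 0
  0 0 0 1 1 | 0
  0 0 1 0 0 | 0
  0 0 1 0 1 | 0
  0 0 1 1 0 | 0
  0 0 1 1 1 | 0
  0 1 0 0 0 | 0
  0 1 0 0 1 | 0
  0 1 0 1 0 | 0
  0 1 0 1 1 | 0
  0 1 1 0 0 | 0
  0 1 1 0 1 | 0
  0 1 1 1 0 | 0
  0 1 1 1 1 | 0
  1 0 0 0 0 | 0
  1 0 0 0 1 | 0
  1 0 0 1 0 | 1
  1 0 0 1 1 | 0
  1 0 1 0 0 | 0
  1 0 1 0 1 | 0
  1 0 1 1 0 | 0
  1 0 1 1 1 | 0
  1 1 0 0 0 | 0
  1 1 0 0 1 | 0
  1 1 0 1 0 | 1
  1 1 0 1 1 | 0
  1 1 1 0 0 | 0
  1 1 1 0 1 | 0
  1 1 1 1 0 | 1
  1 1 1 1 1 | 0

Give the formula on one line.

  ~e = 10101010101010101010101010101010
  ~c = 11110000111100001111000011110000
  (~c | b) = 11110000111111111111000011111111
  (~e & (~c | b)) = 10100000101010101010000010101010
  ((~e & (~c | b)) & d) = 00100000001000100010000000100010
  (a & ((~e & (~c | b)) & d)) = 00000000000000000010000000100010

(a & ((~e & (~c | b)) & d))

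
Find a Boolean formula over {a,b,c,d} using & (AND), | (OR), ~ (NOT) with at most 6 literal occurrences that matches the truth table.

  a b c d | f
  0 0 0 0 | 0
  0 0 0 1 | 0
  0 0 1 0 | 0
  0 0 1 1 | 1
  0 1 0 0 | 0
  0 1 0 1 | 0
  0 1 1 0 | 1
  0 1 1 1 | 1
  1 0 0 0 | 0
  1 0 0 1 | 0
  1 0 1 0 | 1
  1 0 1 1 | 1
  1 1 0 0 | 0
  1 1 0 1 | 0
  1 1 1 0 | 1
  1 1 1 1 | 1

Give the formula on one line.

  (a | d) = 0101010111111111
  (d | b) = 0101111101011111
  ((a | d) | (d | b)) = 0101111111111111
  (c & ((a | d) | (d | b))) = 0001001100110011

(c & ((a | d) | (d | b)))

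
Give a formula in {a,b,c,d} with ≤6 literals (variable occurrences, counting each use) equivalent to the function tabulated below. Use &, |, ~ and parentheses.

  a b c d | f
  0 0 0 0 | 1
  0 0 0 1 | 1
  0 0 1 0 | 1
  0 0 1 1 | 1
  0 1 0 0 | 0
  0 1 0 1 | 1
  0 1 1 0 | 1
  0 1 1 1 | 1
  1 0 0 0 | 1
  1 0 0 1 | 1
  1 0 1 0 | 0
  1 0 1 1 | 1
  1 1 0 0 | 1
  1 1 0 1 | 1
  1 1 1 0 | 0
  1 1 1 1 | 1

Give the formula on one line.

(d | (((~b | c) & ~a) | (a & ~c)))

  ~b = 1111000011110000
  (~b | c) = 1111001111110011
  ~a = 1111111100000000
  ((~b | c) & ~a) = 1111001100000000
  ~c = 1100110011001100
  (a & ~c) = 0000000011001100
  (((~b | c) & ~a) | (a & ~c)) = 1111001111001100
  (d | (((~b | c) & ~a) | (a & ~c))) = 1111011111011101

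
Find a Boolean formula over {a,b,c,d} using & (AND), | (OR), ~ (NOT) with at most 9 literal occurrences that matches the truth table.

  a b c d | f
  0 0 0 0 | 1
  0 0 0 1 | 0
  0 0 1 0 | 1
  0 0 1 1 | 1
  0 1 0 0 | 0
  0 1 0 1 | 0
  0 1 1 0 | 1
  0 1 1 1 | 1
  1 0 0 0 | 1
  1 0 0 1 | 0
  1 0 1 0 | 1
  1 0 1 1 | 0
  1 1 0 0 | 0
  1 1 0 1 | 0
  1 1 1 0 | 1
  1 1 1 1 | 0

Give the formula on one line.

(((~b | (d | c)) & ~d) | (d & (~a & c)))

  ~b = 1111000011110000
  (d | c) = 0111011101110111
  (~b | (d | c)) = 1111011111110111
  ~d = 1010101010101010
  ((~b | (d | c)) & ~d) = 1010001010100010
  ~a = 1111111100000000
  (~a & c) = 0011001100000000
  (d & (~a & c)) = 0001000100000000
  (((~b | (d | c)) & ~d) | (d & (~a & c))) = 1011001110100010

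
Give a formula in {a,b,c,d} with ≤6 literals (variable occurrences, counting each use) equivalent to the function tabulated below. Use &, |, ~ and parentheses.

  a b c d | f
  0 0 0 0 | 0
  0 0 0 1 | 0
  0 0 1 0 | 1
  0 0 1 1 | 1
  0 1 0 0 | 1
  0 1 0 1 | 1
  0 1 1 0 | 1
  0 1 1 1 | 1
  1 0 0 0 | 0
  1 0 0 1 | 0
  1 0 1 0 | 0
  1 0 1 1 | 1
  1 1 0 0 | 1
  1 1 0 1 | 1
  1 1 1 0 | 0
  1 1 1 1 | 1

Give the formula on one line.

((c | b) & ((d | ~c) | ~a))

  (c | b) = 0011111100111111
  ~c = 1100110011001100
  (d | ~c) = 1101110111011101
  ~a = 1111111100000000
  ((d | ~c) | ~a) = 1111111111011101
  ((c | b) & ((d | ~c) | ~a)) = 0011111100011101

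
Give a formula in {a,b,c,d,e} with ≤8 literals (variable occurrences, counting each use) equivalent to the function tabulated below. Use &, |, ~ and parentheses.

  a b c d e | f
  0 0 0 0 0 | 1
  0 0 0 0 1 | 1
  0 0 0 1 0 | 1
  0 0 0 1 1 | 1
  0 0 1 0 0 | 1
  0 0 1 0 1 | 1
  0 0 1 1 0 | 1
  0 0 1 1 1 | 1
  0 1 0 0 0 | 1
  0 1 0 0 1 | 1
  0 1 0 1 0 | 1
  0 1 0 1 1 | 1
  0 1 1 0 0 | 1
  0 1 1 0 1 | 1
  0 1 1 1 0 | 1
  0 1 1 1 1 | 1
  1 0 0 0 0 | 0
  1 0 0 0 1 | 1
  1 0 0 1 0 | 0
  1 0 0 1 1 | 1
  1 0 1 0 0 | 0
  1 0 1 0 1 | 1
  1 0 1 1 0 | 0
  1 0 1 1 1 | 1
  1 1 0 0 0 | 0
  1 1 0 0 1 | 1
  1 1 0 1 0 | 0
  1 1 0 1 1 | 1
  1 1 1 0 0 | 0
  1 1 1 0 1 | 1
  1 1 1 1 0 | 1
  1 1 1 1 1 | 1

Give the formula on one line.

  ~a = 11111111111111110000000000000000
  (e | a) = 01010101010101011111111111111111
  (c & (e | a)) = 00000101000001010000111100001111
  (b | e) = 01010101111111110101010111111111
  ((c & (e | a)) & (b | e)) = 00000101000001010000010100001111
  (((c & (e | a)) & (b | e)) & d) = 00000001000000010000000100000011
  (~a | (((c & (e | a)) & (b | e)) & d)) = 11111111111111110000000100000011
  ((~a | (((c & (e | a)) & (b | e)) & d)) | e) = 11111111111111110101010101010111

((~a | (((c & (e | a)) & (b | e)) & d)) | e)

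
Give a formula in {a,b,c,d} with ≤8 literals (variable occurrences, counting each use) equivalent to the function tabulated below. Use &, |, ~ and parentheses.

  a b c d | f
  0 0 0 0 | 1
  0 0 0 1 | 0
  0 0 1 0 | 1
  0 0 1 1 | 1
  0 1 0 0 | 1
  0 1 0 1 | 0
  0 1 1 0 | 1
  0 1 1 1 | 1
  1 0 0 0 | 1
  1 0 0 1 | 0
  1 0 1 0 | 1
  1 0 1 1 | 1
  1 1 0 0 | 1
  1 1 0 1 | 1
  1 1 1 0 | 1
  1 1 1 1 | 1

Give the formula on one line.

(((a | ~d) & ((b & ~c) | ~d)) | c)

  ~d = 1010101010101010
  (a | ~d) = 1010101011111111
  ~c = 1100110011001100
  (b & ~c) = 0000110000001100
  ((b & ~c) | ~d) = 1010111010101110
  ((a | ~d) & ((b & ~c) | ~d)) = 1010101010101110
  (((a | ~d) & ((b & ~c) | ~d)) | c) = 1011101110111111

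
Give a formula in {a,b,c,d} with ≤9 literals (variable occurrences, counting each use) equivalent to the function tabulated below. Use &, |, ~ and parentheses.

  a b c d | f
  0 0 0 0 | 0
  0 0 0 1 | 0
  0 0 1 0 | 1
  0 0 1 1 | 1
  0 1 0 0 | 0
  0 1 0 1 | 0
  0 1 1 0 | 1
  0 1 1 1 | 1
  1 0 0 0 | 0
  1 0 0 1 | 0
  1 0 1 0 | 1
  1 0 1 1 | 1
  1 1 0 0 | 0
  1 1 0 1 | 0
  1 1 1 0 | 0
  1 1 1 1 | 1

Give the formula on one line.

(((c & (d | ~a)) | (~b | ~a)) & c)

  ~a = 1111111100000000
  (d | ~a) = 1111111101010101
  (c & (d | ~a)) = 0011001100010001
  ~b = 1111000011110000
  (~b | ~a) = 1111111111110000
  ((c & (d | ~a)) | (~b | ~a)) = 1111111111110001
  (((c & (d | ~a)) | (~b | ~a)) & c) = 0011001100110001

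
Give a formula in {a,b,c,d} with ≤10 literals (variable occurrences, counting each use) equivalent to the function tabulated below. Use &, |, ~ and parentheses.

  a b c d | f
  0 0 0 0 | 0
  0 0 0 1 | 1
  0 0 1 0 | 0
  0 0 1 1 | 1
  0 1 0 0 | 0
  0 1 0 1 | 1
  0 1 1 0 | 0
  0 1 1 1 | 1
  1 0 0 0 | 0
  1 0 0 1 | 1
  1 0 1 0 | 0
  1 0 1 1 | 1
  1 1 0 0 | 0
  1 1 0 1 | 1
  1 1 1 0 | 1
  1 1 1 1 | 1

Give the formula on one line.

  ~c = 1100110011001100
  (~c | a) = 1100110011111111
  ((~c | a) | d) = 1101110111111111
  (b | d) = 0101111101011111
  ~d = 1010101010101010
  (c & ~d) = 0010001000100010
  ((b | d) & (c & ~d)) = 0000001000000010
  (((~c | a) | d) & ((b | d) & (c & ~d))) = 0000000000000010
  ((((~c | a) | d) & ((b | d) & (c & ~d))) | d) = 0101010101010111

((((~c | a) | d) & ((b | d) & (c & ~d))) | d)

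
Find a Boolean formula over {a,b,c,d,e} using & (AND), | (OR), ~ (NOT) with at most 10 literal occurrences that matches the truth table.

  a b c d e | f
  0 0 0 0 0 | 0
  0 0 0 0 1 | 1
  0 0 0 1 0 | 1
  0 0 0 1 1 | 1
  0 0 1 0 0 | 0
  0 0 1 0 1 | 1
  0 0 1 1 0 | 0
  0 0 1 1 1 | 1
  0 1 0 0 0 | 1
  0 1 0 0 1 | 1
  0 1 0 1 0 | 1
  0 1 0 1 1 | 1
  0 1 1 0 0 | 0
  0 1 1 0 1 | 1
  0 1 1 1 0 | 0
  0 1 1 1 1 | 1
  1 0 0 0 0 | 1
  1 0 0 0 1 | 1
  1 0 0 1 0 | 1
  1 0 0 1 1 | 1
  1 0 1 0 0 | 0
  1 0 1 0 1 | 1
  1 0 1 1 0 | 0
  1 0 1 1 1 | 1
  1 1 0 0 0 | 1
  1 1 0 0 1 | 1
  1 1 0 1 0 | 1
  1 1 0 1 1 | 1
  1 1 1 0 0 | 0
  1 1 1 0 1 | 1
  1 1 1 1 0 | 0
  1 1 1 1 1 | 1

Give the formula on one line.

  ~e = 10101010101010101010101010101010
  ~c = 11110000111100001111000011110000
  (~e & ~c) = 10100000101000001010000010100000
  (d | a) = 00110011001100111111111111111111
  ((d | a) | b) = 00110011111111111111111111111111
  (((d | a) | b) & ~e) = 00100010101010101010101010101010
  ((~e & ~c) & (((d | a) | b) & ~e)) = 00100000101000001010000010100000
  (e | ((~e & ~c) & (((d | a) | b) & ~e))) = 01110101111101011111010111110101

(e | ((~e & ~c) & (((d | a) | b) & ~e)))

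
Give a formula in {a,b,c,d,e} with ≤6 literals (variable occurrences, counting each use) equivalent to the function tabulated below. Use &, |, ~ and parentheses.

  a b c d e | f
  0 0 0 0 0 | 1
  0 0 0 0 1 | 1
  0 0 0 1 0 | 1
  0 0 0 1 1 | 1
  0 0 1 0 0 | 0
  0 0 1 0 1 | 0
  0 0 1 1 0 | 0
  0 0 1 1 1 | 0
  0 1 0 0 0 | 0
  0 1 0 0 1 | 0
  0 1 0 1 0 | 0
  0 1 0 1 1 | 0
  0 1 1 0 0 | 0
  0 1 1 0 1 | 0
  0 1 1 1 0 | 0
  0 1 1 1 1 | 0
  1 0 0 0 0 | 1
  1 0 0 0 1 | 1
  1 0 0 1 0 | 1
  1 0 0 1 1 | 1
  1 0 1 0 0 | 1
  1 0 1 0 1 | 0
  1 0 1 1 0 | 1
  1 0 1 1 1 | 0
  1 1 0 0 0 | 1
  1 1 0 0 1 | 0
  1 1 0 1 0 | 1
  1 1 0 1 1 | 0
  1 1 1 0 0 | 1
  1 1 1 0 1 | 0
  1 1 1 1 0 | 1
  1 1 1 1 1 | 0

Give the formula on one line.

((a & ~e) | ((~c | b) & ~b))

  ~e = 10101010101010101010101010101010
  (a & ~e) = 00000000000000001010101010101010
  ~c = 11110000111100001111000011110000
  (~c | b) = 11110000111111111111000011111111
  ~b = 11111111000000001111111100000000
  ((~c | b) & ~b) = 11110000000000001111000000000000
  ((a & ~e) | ((~c | b) & ~b)) = 11110000000000001111101010101010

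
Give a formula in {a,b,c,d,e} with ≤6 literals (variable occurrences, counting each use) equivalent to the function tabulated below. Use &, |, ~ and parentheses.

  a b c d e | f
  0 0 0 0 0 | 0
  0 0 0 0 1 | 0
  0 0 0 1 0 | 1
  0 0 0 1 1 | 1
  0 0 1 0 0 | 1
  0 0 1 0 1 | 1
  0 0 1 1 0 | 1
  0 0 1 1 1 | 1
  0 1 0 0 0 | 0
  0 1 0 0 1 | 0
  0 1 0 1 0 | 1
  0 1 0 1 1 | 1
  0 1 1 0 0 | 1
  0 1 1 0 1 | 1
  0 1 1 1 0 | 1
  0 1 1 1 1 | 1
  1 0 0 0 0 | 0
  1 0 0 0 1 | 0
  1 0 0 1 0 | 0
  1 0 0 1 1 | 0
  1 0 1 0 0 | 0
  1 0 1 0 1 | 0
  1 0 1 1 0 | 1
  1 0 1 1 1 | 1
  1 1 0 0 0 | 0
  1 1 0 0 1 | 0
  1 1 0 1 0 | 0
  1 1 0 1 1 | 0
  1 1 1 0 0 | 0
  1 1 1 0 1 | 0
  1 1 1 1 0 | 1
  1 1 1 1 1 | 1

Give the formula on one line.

  ~a = 11111111111111110000000000000000
  (d & ~a) = 00110011001100110000000000000000
  (d | ~a) = 11111111111111110011001100110011
  (c & (d | ~a)) = 00001111000011110000001100000011
  ((d & ~a) | (c & (d | ~a))) = 00111111001111110000001100000011

((d & ~a) | (c & (d | ~a)))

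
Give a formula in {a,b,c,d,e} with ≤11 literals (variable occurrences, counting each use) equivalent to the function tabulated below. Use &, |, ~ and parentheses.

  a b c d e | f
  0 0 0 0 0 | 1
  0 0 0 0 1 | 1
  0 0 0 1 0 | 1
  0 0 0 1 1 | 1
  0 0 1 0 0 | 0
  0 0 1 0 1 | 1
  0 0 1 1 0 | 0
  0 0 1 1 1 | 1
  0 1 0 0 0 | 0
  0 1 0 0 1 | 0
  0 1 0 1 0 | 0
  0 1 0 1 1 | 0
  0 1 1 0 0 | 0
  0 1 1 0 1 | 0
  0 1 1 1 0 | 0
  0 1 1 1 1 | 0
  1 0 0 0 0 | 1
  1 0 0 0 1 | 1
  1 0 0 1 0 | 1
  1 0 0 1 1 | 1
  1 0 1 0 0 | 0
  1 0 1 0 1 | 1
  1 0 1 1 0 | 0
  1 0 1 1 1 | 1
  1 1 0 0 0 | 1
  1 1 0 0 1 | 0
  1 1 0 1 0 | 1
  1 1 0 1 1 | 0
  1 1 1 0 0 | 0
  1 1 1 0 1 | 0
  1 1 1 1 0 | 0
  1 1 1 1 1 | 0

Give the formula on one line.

  ~c = 11110000111100001111000011110000
  (b & ~c) = 00000000111100000000000011110000
  ~b = 11111111000000001111111100000000
  ((b & ~c) | ~b) = 11111111111100001111111111110000
  (a & ((b & ~c) | ~b)) = 00000000000000001111111111110000
  ((a & ((b & ~c) | ~b)) & ~c) = 00000000000000001111000011110000
  ~e = 10101010101010101010101010101010
  (((a & ((b & ~c) | ~b)) & ~c) & ~e) = 00000000000000001010000010100000
  ((((a & ((b & ~c) | ~b)) & ~c) & ~e) | ~b) = 11111111000000001111111110100000
  (~c | e) = 11110101111101011111010111110101
  (((((a & ((b & ~c) | ~b)) & ~c) & ~e) | ~b) & (~c | e)) = 11110101000000001111010110100000

(((((a & ((b & ~c) | ~b)) & ~c) & ~e) | ~b) & (~c | e))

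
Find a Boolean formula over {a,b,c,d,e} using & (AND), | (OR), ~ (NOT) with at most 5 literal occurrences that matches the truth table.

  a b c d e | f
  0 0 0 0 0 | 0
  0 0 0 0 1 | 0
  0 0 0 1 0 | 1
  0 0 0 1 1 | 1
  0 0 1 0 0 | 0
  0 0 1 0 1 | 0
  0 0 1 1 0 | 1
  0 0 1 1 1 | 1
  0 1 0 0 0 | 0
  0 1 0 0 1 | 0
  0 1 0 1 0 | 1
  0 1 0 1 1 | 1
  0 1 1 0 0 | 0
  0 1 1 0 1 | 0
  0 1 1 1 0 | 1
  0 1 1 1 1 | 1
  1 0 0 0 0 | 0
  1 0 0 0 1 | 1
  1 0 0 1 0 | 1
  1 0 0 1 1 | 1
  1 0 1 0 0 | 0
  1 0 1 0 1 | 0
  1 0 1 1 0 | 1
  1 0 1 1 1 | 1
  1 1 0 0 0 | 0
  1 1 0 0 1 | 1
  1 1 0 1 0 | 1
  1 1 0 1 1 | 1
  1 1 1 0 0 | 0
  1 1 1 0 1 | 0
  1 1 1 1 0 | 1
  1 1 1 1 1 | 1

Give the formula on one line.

((~c & (a & e)) | d)

  ~c = 11110000111100001111000011110000
  (a & e) = 00000000000000000101010101010101
  (~c & (a & e)) = 00000000000000000101000001010000
  ((~c & (a & e)) | d) = 00110011001100110111001101110011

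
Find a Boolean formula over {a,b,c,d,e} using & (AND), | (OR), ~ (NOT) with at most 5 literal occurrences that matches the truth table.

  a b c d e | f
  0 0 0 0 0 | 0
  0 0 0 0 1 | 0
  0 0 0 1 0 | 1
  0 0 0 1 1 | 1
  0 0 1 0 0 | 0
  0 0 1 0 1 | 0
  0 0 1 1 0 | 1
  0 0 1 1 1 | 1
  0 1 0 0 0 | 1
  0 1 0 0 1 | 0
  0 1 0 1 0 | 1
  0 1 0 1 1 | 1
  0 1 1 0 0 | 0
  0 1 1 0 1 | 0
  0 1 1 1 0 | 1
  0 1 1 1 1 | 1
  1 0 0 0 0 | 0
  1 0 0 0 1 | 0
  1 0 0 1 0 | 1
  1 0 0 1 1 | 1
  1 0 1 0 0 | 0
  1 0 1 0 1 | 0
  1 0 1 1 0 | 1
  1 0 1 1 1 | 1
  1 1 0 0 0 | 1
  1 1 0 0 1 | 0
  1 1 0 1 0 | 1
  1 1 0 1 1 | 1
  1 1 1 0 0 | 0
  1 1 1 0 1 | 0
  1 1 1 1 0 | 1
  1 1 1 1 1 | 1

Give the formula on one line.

  ~c = 11110000111100001111000011110000
  ~e = 10101010101010101010101010101010
  (~c & ~e) = 10100000101000001010000010100000
  ((~c & ~e) & b) = 00000000101000000000000010100000
  (d | ((~c & ~e) & b)) = 00110011101100110011001110110011

(d | ((~c & ~e) & b))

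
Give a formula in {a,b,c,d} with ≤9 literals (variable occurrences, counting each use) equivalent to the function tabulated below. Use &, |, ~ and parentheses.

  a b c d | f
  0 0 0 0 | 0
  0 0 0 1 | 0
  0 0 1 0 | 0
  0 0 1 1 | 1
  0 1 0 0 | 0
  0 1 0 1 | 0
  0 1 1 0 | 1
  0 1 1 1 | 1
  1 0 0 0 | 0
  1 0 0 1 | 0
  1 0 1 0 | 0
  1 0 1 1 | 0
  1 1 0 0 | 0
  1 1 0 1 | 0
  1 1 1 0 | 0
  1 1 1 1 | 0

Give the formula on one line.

((((d | (a & ~b)) & (d | ~a)) | (b & ~d)) & (c & ~a))

  ~b = 1111000011110000
  (a & ~b) = 0000000011110000
  (d | (a & ~b)) = 0101010111110101
  ~a = 1111111100000000
  (d | ~a) = 1111111101010101
  ((d | (a & ~b)) & (d | ~a)) = 0101010101010101
  ~d = 1010101010101010
  (b & ~d) = 0000101000001010
  (((d | (a & ~b)) & (d | ~a)) | (b & ~d)) = 0101111101011111
  (c & ~a) = 0011001100000000
  ((((d | (a & ~b)) & (d | ~a)) | (b & ~d)) & (c & ~a)) = 0001001100000000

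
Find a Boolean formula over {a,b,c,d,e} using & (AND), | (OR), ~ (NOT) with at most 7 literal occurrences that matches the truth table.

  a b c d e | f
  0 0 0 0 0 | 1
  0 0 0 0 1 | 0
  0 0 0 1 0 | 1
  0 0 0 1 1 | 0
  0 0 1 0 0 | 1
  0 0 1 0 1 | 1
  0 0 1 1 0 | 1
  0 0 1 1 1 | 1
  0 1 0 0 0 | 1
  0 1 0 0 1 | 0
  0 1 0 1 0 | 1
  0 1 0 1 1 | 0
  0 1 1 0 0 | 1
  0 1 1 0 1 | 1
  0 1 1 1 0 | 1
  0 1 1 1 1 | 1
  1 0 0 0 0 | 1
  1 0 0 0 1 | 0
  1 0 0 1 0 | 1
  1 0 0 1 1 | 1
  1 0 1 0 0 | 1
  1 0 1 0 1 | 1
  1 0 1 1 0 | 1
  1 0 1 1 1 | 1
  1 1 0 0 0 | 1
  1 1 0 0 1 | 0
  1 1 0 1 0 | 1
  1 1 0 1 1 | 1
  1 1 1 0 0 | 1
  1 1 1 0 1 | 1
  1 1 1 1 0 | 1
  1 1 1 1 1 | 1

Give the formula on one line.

  ~e = 10101010101010101010101010101010
  (c | ~e) = 10101111101011111010111110101111
  (a & d) = 00000000000000000011001100110011
  ((c | ~e) | (a & d)) = 10101111101011111011111110111111

((c | ~e) | (a & d))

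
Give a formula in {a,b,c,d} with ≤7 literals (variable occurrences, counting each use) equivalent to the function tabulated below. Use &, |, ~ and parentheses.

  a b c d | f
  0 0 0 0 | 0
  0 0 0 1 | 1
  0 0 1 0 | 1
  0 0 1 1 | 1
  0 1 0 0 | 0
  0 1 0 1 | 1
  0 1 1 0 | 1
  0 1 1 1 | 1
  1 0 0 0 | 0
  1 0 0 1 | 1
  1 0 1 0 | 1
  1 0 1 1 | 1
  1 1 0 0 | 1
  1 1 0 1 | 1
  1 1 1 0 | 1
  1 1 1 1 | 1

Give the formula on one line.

  (c | d) = 0111011101110111
  (a & b) = 0000000000001111
  (d | (a & b)) = 0101010101011111
  ((c | d) | (d | (a & b))) = 0111011101111111

((c | d) | (d | (a & b)))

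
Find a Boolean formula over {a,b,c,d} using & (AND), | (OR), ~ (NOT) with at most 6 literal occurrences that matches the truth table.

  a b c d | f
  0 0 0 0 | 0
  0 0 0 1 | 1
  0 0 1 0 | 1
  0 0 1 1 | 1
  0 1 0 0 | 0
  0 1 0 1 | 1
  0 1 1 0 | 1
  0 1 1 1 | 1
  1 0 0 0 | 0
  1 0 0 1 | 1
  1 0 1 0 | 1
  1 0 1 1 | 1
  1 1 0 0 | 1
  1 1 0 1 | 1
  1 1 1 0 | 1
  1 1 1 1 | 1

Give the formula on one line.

  (b & a) = 0000000000001111
  ((b & a) | c) = 0011001100111111
  (((b & a) | c) | d) = 0111011101111111

(((b & a) | c) | d)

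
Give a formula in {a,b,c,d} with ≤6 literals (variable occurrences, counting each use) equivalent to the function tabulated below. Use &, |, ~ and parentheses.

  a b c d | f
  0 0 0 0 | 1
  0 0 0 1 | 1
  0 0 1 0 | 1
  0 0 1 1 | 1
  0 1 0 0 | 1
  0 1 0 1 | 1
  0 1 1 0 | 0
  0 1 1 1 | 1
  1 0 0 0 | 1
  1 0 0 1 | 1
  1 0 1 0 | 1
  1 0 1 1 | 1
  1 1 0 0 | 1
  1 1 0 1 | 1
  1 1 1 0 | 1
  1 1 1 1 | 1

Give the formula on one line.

  ~c = 1100110011001100
  (a | ~c) = 1100110011111111
  (b & d) = 0000010100000101
  ~b = 1111000011110000
  ((b & d) | ~b) = 1111010111110101
  ((a | ~c) | ((b & d) | ~b)) = 1111110111111111

((a | ~c) | ((b & d) | ~b))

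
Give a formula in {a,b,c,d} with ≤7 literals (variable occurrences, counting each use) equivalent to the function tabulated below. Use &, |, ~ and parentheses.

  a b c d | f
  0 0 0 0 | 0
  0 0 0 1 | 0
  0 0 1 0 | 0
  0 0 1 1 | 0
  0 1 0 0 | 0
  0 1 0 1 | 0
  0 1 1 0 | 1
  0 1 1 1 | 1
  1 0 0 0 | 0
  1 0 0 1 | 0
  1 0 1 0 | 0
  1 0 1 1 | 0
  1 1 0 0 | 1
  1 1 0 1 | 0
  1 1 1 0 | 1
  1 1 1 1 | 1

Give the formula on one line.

  ~d = 1010101010101010
  (~d | c) = 1011101110111011
  (d | a) = 0101010111111111
  ((~d | c) & (d | a)) = 0001000110111011
  (c | ((~d | c) & (d | a))) = 0011001110111011
  ((c | ((~d | c) & (d | a))) & b) = 0000001100001011

((c | ((~d | c) & (d | a))) & b)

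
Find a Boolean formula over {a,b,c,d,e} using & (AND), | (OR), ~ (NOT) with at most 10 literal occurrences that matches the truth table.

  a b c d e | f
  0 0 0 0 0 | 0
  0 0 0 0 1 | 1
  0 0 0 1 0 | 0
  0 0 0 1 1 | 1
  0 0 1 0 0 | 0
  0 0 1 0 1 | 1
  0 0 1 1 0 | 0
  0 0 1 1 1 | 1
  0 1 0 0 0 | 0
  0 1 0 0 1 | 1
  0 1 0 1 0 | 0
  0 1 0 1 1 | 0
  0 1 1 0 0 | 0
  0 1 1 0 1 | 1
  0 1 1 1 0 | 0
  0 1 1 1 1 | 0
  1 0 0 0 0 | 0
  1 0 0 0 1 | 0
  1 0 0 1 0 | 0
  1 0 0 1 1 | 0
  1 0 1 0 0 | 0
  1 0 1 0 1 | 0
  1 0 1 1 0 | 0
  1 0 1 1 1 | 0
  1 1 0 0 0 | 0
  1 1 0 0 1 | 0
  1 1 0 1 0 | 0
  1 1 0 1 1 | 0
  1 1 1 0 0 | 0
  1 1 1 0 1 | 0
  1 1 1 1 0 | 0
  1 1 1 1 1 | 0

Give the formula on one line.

  ~a = 11111111111111110000000000000000
  (e & ~a) = 01010101010101010000000000000000
  ~c = 11110000111100001111000011110000
  (~c & ~a) = 11110000111100000000000000000000
  ((~c & ~a) | d) = 11110011111100110011001100110011
  ~b = 11111111000000001111111100000000
  (((~c & ~a) | d) & ~b) = 11110011000000000011001100000000
  ~d = 11001100110011001100110011001100
  ((((~c & ~a) | d) & ~b) | ~d) = 11111111110011001111111111001100
  ((e & ~a) & ((((~c & ~a) | d) & ~b) | ~d)) = 01010101010001000000000000000000

((e & ~a) & ((((~c & ~a) | d) & ~b) | ~d))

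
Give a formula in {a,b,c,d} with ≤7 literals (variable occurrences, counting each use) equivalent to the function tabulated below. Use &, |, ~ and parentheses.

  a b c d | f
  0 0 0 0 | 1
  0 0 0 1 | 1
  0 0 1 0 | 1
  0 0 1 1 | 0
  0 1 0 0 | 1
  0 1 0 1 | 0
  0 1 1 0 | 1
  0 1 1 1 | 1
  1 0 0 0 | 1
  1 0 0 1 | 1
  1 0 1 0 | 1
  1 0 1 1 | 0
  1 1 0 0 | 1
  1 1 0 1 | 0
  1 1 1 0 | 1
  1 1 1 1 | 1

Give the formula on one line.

(~d | ((~c & ~b) | (b & c)))

  ~d = 1010101010101010
  ~c = 1100110011001100
  ~b = 1111000011110000
  (~c & ~b) = 1100000011000000
  (b & c) = 0000001100000011
  ((~c & ~b) | (b & c)) = 1100001111000011
  (~d | ((~c & ~b) | (b & c))) = 1110101111101011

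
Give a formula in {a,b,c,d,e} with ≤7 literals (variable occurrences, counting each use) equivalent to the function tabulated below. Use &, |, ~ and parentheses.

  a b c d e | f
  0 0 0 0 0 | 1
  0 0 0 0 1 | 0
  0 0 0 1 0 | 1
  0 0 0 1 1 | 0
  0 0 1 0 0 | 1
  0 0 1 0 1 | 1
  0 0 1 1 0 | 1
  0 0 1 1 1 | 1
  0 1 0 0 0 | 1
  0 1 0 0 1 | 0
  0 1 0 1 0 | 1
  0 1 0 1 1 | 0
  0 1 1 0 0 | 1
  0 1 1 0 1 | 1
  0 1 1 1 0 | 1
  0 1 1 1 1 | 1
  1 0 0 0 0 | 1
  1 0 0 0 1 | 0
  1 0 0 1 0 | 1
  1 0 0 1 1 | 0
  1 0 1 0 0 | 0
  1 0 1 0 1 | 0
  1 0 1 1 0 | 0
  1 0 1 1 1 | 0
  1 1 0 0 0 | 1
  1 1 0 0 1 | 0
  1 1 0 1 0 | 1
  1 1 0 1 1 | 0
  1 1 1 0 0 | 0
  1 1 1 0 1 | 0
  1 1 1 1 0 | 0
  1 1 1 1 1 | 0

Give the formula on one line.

  ~c = 11110000111100001111000011110000
  (a & ~c) = 00000000000000001111000011110000
  ~a = 11111111111111110000000000000000
  ((a & ~c) | ~a) = 11111111111111111111000011110000
  ~e = 10101010101010101010101010101010
  (c | ~e) = 10101111101011111010111110101111
  (((a & ~c) | ~a) & (c | ~e)) = 10101111101011111010000010100000

(((a & ~c) | ~a) & (c | ~e))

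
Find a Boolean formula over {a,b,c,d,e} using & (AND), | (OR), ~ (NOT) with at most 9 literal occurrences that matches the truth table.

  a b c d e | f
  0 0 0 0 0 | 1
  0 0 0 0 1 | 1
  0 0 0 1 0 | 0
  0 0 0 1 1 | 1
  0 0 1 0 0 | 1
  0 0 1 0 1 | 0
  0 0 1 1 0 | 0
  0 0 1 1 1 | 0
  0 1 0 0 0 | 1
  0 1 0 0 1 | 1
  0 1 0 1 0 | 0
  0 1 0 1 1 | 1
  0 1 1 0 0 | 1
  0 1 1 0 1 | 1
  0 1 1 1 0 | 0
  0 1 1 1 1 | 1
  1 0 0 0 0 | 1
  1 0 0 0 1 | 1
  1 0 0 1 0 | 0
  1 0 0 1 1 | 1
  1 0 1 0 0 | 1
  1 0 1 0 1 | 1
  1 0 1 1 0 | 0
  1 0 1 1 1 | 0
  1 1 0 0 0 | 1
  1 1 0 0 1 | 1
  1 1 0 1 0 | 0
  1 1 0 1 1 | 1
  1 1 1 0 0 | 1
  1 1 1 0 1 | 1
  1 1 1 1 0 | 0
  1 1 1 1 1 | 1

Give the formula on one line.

(((~e | (a & e)) & ~d) | ((b & e) | (e & ~c)))

  ~e = 10101010101010101010101010101010
  (a & e) = 00000000000000000101010101010101
  (~e | (a & e)) = 10101010101010101111111111111111
  ~d = 11001100110011001100110011001100
  ((~e | (a & e)) & ~d) = 10001000100010001100110011001100
  (b & e) = 00000000010101010000000001010101
  ~c = 11110000111100001111000011110000
  (e & ~c) = 01010000010100000101000001010000
  ((b & e) | (e & ~c)) = 01010000010101010101000001010101
  (((~e | (a & e)) & ~d) | ((b & e) | (e & ~c))) = 11011000110111011101110011011101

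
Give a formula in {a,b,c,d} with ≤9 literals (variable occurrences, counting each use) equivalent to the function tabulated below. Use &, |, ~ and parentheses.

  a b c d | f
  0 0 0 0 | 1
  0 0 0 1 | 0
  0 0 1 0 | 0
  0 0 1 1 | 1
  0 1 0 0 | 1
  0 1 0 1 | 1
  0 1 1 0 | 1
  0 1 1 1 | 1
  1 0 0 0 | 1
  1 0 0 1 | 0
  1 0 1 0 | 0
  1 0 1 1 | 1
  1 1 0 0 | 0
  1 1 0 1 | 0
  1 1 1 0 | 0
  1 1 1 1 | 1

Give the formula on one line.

  ~a = 1111111100000000
  (b & ~a) = 0000111100000000
  ~d = 1010101010101010
  ~b = 1111000011110000
  (d | ~b) = 1111010111110101
  ~c = 1100110011001100
  ((d | ~b) & ~c) = 1100010011000100
  (~d & ((d | ~b) & ~c)) = 1000000010000000
  ((b & ~a) | (~d & ((d | ~b) & ~c))) = 1000111110000000
  (d & c) = 0001000100010001
  (((b & ~a) | (~d & ((d | ~b) & ~c))) | (d & c)) = 1001111110010001

(((b & ~a) | (~d & ((d | ~b) & ~c))) | (d & c))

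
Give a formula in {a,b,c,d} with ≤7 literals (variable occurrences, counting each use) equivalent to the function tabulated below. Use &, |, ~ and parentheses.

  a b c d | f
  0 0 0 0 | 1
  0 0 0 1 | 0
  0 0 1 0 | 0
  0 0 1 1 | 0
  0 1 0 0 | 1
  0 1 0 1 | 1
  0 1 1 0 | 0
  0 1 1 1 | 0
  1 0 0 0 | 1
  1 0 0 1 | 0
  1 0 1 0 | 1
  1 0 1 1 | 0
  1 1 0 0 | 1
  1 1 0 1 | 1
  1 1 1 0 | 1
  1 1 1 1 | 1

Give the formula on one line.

  ~d = 1010101010101010
  (~d | b) = 1010111110101111
  ~c = 1100110011001100
  (~c | a) = 1100110011111111
  ((~d | b) & (~c | a)) = 1000110010101111

((~d | b) & (~c | a))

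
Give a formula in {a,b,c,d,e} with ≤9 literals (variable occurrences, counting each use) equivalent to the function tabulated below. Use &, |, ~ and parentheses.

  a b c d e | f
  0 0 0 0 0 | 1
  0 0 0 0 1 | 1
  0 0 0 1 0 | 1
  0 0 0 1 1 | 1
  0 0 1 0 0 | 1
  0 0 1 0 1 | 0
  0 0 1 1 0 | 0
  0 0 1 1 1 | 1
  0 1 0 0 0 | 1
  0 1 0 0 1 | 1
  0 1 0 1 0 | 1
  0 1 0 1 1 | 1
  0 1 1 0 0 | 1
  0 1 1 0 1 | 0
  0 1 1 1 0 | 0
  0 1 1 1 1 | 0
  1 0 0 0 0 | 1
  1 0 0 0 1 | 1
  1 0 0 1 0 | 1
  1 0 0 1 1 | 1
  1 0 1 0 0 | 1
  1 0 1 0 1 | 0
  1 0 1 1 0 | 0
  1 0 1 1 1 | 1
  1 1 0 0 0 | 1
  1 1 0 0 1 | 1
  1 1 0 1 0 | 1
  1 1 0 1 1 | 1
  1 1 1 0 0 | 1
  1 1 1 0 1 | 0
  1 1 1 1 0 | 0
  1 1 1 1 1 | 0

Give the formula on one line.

  ~e = 10101010101010101010101010101010
  ~c = 11110000111100001111000011110000
  (~e | ~c) = 11111010111110101111101011111010
  (d | (~e | ~c)) = 11111011111110111111101111111011
  ~b = 11111111000000001111111100000000
  (e & ~b) = 01010101000000000101010100000000
  (d & (e & ~b)) = 00010001000000000001000100000000
  ((d & (e & ~b)) | ~c) = 11110001111100001111000111110000
  ~d = 11001100110011001100110011001100
  (((d & (e & ~b)) | ~c) | ~d) = 11111101111111001111110111111100
  ((d | (~e | ~c)) & (((d & (e & ~b)) | ~c) | ~d)) = 11111001111110001111100111111000

((d | (~e | ~c)) & (((d & (e & ~b)) | ~c) | ~d))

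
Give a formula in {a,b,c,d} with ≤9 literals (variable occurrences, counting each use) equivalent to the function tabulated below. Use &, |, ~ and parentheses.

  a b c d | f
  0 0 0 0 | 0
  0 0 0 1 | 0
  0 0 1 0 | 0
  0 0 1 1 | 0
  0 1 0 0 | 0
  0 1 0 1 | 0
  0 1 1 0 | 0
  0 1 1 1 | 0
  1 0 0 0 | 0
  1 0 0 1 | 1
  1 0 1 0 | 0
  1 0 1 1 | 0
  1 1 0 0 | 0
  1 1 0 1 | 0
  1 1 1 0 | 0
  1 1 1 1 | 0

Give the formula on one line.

  ~b = 1111000011110000
  ~c = 1100110011001100
  (~b & ~c) = 1100000011000000
  (d & a) = 0000000001010101
  (~c & d) = 0100010001000100
  ((d & a) & (~c & d)) = 0000000001000100
  ((~b & ~c) & ((d & a) & (~c & d))) = 0000000001000000

((~b & ~c) & ((d & a) & (~c & d)))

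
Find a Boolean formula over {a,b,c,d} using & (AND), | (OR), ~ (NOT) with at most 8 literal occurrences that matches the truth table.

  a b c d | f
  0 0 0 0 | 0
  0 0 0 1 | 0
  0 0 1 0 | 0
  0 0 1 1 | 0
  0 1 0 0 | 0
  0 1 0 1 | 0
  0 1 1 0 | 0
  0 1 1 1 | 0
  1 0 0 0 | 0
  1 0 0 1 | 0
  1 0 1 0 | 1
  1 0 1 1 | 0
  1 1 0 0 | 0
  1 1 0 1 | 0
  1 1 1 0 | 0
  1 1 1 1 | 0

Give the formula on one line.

  ~b = 1111000011110000
  ~a = 1111111100000000
  (~b | ~a) = 1111111111110000
  ((~b | ~a) | d) = 1111111111110101
  (c | d) = 0111011101110111
  ~d = 1010101010101010
  (a & ~d) = 0000000010101010
  ((c | d) & (a & ~d)) = 0000000000100010
  (((~b | ~a) | d) & ((c | d) & (a & ~d))) = 0000000000100000

(((~b | ~a) | d) & ((c | d) & (a & ~d)))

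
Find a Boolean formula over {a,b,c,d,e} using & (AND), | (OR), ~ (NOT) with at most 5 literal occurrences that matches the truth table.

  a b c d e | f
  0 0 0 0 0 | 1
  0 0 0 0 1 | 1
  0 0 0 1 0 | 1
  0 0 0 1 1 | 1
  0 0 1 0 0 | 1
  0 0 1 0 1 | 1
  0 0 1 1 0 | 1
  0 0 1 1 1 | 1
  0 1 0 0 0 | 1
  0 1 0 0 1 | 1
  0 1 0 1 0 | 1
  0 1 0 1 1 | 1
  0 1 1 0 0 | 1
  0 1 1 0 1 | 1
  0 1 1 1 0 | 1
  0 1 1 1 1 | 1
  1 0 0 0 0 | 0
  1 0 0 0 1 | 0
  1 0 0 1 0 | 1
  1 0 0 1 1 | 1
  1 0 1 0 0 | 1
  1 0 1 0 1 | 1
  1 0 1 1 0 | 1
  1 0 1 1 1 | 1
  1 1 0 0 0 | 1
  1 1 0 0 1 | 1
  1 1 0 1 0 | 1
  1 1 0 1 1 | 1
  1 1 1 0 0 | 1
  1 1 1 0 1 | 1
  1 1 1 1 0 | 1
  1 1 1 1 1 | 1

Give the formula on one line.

(~a | ((c | b) | (d & ~c)))

  ~a = 11111111111111110000000000000000
  (c | b) = 00001111111111110000111111111111
  ~c = 11110000111100001111000011110000
  (d & ~c) = 00110000001100000011000000110000
  ((c | b) | (d & ~c)) = 00111111111111110011111111111111
  (~a | ((c | b) | (d & ~c))) = 11111111111111110011111111111111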